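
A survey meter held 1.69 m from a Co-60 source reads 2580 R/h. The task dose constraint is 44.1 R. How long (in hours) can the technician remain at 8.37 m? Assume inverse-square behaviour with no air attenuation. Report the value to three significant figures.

By the inverse-square law, rate at 8.37 m:
2580 × (1.69/8.37)² = 2580 × 0.04077 = 105.2 R/h.
Stay time = 44.1 R ÷ 105.2 R/h = 0.4192 h.

0.419 h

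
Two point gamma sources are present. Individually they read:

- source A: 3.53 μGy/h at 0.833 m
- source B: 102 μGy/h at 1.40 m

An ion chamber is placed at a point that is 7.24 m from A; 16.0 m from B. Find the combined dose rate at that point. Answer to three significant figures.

Each source contributes Iᵢ·(dᵢ/rᵢ)²; contributions add.
A: 3.53 × (0.833/7.24)² = 0.04673 μGy/h
B: 102 × (1.40/16.0)² = 0.7809 μGy/h
Total = 0.04673 + 0.7809 = 0.8276 μGy/h.

0.828 μGy/h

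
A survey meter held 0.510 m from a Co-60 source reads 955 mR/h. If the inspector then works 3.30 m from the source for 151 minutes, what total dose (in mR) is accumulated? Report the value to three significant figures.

57.4 mR

Applying the 1/r² law, rate at 3.30 m:
955 × (0.510/3.30)² = 955 × 0.02388 = 22.81 mR/h.
Dose = rate × time = 22.81 mR/h × 2.517 h = 57.41 mR.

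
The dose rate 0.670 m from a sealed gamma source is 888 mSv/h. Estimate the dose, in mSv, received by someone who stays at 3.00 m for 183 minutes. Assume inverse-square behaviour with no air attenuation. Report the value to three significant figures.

By the inverse-square law, rate at 3.00 m:
888 × (0.670/3.00)² = 888 × 0.04988 = 44.29 mSv/h.
Dose = rate × time = 44.29 mSv/h × 3.050 h = 135.1 mSv.

135 mSv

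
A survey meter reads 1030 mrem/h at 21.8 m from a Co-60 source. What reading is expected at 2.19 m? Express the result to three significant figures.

102000 mrem/h

Using I₁d₁² = I₂d₂², the rate at 2.19 m is
1030 × (21.8/2.19)² = 1030 × 99.09 = 102100 mrem/h.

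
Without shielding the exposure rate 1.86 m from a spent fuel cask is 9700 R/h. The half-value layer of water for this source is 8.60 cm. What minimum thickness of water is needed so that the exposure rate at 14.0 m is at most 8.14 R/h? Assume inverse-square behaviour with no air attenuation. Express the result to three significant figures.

At 14.0 m, distance alone gives 9700 × (1.86/14.0)² = 9700 × 0.01765 = 171.2 R/h.
Further attenuation needed: 171.2/8.14 = 21.03.
n = log₂(21.03) = 4.394 half-value layers.
Thickness = 4.394 × 8.60 cm = 37.79 cm.

37.8 cm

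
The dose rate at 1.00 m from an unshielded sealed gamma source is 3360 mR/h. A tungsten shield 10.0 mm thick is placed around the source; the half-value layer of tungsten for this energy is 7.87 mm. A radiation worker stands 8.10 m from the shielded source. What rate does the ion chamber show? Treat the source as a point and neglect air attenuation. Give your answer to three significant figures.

21.2 mR/h

Distance alone: 3360 × (1.00/8.10)² = 3360 × 0.01524 = 51.21 mR/h.
Shield: 10.0/7.87 = 1.271 half-value layers → attenuation 2^(−1.271) = 0.4144.
Combined: 51.21 × 0.4144 = 21.22 mR/h.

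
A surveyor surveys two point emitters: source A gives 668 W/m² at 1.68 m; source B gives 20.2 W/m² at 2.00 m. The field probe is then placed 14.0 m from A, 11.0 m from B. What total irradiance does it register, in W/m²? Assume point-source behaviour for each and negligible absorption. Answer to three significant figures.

10.3 W/m²

By superposition, sum each source's inverse-square contribution:
A: 668 × (1.68/14.0)² = 9.619 W/m²
B: 20.2 × (2.00/11.0)² = 0.6678 W/m²
Total = 9.619 + 0.6678 = 10.29 W/m².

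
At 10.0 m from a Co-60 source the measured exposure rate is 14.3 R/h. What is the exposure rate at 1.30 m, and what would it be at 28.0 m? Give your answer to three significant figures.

846 R/h; 1.82 R/h

Since intensity falls as 1/r²,
At 1.30 m: 14.3 × (10.0/1.30)² = 14.3 × 59.17 = 846.1 R/h
At 28.0 m: 846.1 × (1.30/28.0)² = 846.1 × 0.002156 = 1.824 R/h.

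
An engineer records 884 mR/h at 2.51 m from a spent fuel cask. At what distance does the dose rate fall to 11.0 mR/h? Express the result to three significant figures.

Applying the 1/r² law, d₂ = d₁·√(I₁/I₂).
I₁/I₂ = 884/11.0 = 80.36, so d₂ = 2.51 × √80.36 = 22.50 m.

22.5 m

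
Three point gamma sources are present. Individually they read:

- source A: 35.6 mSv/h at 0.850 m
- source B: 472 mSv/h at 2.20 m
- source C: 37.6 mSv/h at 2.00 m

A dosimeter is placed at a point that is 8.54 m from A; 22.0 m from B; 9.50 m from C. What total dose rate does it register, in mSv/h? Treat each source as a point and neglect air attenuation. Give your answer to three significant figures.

Each source contributes Iᵢ·(dᵢ/rᵢ)²; contributions add.
A: 35.6 × (0.850/8.54)² = 0.3527 mSv/h
B: 472 × (2.20/22.0)² = 4.720 mSv/h
C: 37.6 × (2.00/9.50)² = 1.666 mSv/h
Total = 0.3527 + 4.720 + 1.666 = 6.739 mSv/h.

6.74 mSv/h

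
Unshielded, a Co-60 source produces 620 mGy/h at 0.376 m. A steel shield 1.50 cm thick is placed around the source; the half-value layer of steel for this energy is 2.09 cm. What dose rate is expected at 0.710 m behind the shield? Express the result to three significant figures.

Distance alone: (0.376/0.710)² = 0.2805, so 620 × 0.2805 = 173.9 mGy/h.
Shield: 1.50/2.09 = 0.7177 half-value layers → attenuation 2^(−0.7177) = 0.6081.
Combined: 173.9 × 0.6081 = 105.7 mGy/h.

106 mGy/h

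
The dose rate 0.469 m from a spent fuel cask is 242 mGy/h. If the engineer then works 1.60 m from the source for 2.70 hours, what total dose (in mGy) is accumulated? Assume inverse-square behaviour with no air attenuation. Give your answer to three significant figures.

By the inverse-square law, rate at 1.60 m:
(0.469/1.60)² = 0.08592, so 242 × 0.08592 = 20.79 mGy/h.
Dose = rate × time = 20.79 mGy/h × 2.700 h = 56.13 mGy.

56.1 mGy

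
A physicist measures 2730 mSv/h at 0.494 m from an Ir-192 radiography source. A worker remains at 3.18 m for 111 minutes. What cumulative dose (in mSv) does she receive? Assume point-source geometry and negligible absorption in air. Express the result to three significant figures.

122 mSv

By the inverse-square law, rate at 3.18 m:
2730 × (0.494/3.18)² = 2730 × 0.02413 = 65.87 mSv/h.
Dose = rate × time = 65.87 mSv/h × 1.850 h = 121.9 mSv.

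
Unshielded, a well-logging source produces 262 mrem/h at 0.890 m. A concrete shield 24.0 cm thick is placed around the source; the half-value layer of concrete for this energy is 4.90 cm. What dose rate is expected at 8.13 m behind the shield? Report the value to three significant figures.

Distance alone: 262 × (0.890/8.13)² = 262 × 0.01198 = 3.139 mrem/h.
Shield: 24.0/4.90 = 4.898 half-value layers → attenuation 2^(−4.898) = 0.03354.
Combined: 3.139 × 0.03354 = 0.1053 mrem/h.

0.105 mrem/h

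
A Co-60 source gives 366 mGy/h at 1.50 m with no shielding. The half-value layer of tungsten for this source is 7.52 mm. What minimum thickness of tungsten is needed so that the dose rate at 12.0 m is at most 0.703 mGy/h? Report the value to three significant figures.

22.7 mm

At 12.0 m, distance alone gives 366 × (1.50/12.0)² = 366 × 0.01562 = 5.717 mGy/h.
Further attenuation needed: 5.717/0.703 = 8.132.
n = log₂(8.132) = 3.024 half-value layers.
Thickness = 3.024 × 7.52 mm = 22.74 mm.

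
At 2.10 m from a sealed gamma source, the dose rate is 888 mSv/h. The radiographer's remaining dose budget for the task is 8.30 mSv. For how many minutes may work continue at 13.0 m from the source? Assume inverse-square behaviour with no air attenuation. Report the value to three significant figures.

Intensity scales as (d₁/d₂)², so rate at 13.0 m:
(2.10/13.0)² = 0.02609, so 888 × 0.02609 = 23.17 mSv/h.
Stay time = 8.30 mSv ÷ 23.17 mSv/h = 0.3582 h = 21.49 min.

21.5 min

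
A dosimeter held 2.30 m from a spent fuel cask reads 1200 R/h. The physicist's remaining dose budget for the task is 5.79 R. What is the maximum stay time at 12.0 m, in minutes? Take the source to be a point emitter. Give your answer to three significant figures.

7.88 min

Applying the 1/r² law, rate at 12.0 m:
(2.30/12.0)² = 0.03674, so 1200 × 0.03674 = 44.09 R/h.
Stay time = 5.79 R ÷ 44.09 R/h = 0.1313 h = 7.878 min.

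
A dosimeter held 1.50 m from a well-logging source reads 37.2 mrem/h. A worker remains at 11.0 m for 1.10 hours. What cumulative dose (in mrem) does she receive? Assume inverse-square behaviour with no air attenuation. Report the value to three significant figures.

Since intensity falls as 1/r², rate at 11.0 m:
37.2 × (1.50/11.0)² = 37.2 × 0.01860 = 0.6919 mrem/h.
Dose = rate × time = 0.6919 mrem/h × 1.100 h = 0.7611 mrem.

0.761 mrem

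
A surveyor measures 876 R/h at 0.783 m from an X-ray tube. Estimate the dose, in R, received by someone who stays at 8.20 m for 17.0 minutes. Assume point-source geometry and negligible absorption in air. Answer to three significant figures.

2.26 R

Using I₁d₁² = I₂d₂², rate at 8.20 m:
(0.783/8.20)² = 0.009118, so 876 × 0.009118 = 7.987 R/h.
Dose = rate × time = 7.987 R/h × 0.2833 h = 2.263 R.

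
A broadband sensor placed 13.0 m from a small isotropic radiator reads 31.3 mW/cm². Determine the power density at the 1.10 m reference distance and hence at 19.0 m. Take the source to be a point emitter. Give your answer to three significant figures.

Since intensity falls as 1/r²,
At 1.10 m: (13.0/1.10)² = 139.7, so 31.3 × 139.7 = 4373 mW/cm²
At 19.0 m: (1.10/19.0)² = 0.003352, so 4373 × 0.003352 = 14.66 mW/cm².

4370 mW/cm²; 14.7 mW/cm²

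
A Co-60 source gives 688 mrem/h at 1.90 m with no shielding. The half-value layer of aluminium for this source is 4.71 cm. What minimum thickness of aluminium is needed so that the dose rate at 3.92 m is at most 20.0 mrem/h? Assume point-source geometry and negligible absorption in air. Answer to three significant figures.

14.2 cm

At 3.92 m, distance alone gives (1.90/3.92)² = 0.2349, so 688 × 0.2349 = 161.6 mrem/h.
Further attenuation needed: 161.6/20.0 = 8.080.
n = log₂(8.080) = 3.014 half-value layers.
Thickness = 3.014 × 4.71 cm = 14.20 cm.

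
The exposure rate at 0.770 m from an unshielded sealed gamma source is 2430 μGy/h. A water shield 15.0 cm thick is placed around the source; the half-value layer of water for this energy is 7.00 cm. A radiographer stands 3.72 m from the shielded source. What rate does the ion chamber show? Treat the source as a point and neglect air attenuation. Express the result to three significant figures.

23.6 μGy/h

Distance alone: (0.770/3.72)² = 0.04284, so 2430 × 0.04284 = 104.1 μGy/h.
Shield: 15.0/7.00 = 2.143 half-value layers → attenuation 2^(−2.143) = 0.2264.
Combined: 104.1 × 0.2264 = 23.57 μGy/h.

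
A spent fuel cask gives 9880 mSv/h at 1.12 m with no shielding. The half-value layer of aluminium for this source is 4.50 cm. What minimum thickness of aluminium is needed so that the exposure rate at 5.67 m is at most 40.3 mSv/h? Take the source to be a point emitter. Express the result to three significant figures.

14.7 cm

At 5.67 m, distance alone gives (1.12/5.67)² = 0.03902, so 9880 × 0.03902 = 385.5 mSv/h.
Further attenuation needed: 385.5/40.3 = 9.566.
n = log₂(9.566) = 3.258 half-value layers.
Thickness = 3.258 × 4.50 cm = 14.66 cm.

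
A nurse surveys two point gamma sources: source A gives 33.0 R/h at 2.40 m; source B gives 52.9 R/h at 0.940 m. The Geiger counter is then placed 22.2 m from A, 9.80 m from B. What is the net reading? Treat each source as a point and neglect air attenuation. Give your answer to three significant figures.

By superposition, sum each source's inverse-square contribution:
A: 33.0 × (2.40/22.2)² = 0.3857 R/h
B: 52.9 × (0.940/9.80)² = 0.4867 R/h
Total = 0.3857 + 0.4867 = 0.8724 R/h.

0.872 R/h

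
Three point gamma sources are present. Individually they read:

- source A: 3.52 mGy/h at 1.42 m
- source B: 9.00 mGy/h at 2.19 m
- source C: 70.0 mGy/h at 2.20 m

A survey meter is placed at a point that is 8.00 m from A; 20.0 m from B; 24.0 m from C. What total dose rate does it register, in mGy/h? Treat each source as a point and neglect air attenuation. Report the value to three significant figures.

0.807 mGy/h

By superposition, sum each source's inverse-square contribution:
A: 3.52 × (1.42/8.00)² = 0.1109 mGy/h
B: 9.00 × (2.19/20.0)² = 0.1079 mGy/h
C: 70.0 × (2.20/24.0)² = 0.5882 mGy/h
Total = 0.1109 + 0.1079 + 0.5882 = 0.8070 mGy/h.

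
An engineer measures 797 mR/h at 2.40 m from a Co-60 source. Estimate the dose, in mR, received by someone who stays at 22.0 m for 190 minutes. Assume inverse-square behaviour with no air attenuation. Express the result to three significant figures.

30.0 mR

Intensity scales as (d₁/d₂)², so rate at 22.0 m:
(2.40/22.0)² = 0.01190, so 797 × 0.01190 = 9.484 mR/h.
Dose = rate × time = 9.484 mR/h × 3.167 h = 30.04 mR.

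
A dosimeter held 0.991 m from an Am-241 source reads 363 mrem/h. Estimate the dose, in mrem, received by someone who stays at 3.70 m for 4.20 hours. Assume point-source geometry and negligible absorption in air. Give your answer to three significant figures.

109 mrem

Applying the 1/r² law, rate at 3.70 m:
363 × (0.991/3.70)² = 363 × 0.07174 = 26.04 mrem/h.
Dose = rate × time = 26.04 mrem/h × 4.200 h = 109.4 mrem.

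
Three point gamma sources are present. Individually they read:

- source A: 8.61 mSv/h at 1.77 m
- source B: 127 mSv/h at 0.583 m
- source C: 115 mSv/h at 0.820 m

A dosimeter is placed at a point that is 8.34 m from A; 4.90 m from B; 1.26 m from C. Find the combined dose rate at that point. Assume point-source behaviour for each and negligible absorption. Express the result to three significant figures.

50.9 mSv/h

By superposition, sum each source's inverse-square contribution:
A: 8.61 × (1.77/8.34)² = 0.3878 mSv/h
B: 127 × (0.583/4.90)² = 1.798 mSv/h
C: 115 × (0.820/1.26)² = 48.71 mSv/h
Total = 0.3878 + 1.798 + 48.71 = 50.90 mSv/h.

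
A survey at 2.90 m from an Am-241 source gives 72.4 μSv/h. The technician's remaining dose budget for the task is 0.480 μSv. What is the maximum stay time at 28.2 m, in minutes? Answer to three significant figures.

37.6 min

Applying the 1/r² law, rate at 28.2 m:
(2.90/28.2)² = 0.01058, so 72.4 × 0.01058 = 0.7660 μSv/h.
Stay time = 0.480 μSv ÷ 0.7660 μSv/h = 0.6266 h = 37.60 min.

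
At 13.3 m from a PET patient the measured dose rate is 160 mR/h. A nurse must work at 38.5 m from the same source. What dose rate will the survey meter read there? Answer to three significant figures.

Using I₁d₁² = I₂d₂², scaling from 13.3 m to 38.5 m:
160 × (13.3/38.5)² = 160 × 0.1193 = 19.09 mR/h.

19.1 mR/h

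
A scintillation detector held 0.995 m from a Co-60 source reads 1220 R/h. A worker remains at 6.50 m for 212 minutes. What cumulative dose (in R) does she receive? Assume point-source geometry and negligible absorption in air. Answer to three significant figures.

101 R

Applying the 1/r² law, rate at 6.50 m:
1220 × (0.995/6.50)² = 1220 × 0.02343 = 28.58 R/h.
Dose = rate × time = 28.58 R/h × 3.533 h = 101.0 R.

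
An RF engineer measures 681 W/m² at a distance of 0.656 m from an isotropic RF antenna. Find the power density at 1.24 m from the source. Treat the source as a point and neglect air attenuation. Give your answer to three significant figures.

191 W/m²

Since intensity falls as 1/r², the rate at 1.24 m is
681 × (0.656/1.24)² = 681 × 0.2799 = 190.6 W/m².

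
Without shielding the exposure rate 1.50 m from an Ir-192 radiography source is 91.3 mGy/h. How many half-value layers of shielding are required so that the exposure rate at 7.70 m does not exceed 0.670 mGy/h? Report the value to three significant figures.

2.37 half-value layers

At 7.70 m, distance alone gives 91.3 × (1.50/7.70)² = 91.3 × 0.03795 = 3.465 mGy/h.
Further attenuation needed: 3.465/0.670 = 5.172.
n = log₂(5.172) = 2.371 half-value layers.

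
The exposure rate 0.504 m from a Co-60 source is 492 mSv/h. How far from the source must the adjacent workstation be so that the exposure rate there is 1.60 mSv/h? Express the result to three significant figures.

8.84 m

Using I₁d₁² = I₂d₂², d₂ = d₁·√(I₁/I₂).
I₁/I₂ = 492/1.60 = 307.5, so d₂ = 0.504 × √307.5 = 8.838 m.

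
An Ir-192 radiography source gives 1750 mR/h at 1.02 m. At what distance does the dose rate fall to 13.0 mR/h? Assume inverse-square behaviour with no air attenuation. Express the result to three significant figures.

Using I₁d₁² = I₂d₂², d₂ = d₁·√(I₁/I₂).
I₁/I₂ = 1750/13.0 = 134.6, so d₂ = 1.02 × √134.6 = 11.83 m.

11.8 m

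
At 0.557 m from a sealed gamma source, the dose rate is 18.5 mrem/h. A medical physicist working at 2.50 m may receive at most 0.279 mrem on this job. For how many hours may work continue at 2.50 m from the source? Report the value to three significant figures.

0.304 h

Using I₁d₁² = I₂d₂², rate at 2.50 m:
18.5 × (0.557/2.50)² = 18.5 × 0.04964 = 0.9183 mrem/h.
Stay time = 0.279 mrem ÷ 0.9183 mrem/h = 0.3038 h.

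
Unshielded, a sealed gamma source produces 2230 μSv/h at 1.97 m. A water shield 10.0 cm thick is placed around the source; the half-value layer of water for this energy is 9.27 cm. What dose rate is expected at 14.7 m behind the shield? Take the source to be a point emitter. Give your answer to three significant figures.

Distance alone: (1.97/14.7)² = 0.01796, so 2230 × 0.01796 = 40.05 μSv/h.
Shield: 10.0/9.27 = 1.079 half-value layers → attenuation 2^(−1.079) = 0.4734.
Combined: 40.05 × 0.4734 = 18.96 μSv/h.

19.0 μSv/h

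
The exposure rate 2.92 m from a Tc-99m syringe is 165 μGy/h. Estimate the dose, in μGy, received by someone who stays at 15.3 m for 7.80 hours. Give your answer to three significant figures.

46.9 μGy

Since intensity falls as 1/r², rate at 15.3 m:
(2.92/15.3)² = 0.03642, so 165 × 0.03642 = 6.009 μGy/h.
Dose = rate × time = 6.009 μGy/h × 7.800 h = 46.87 μGy.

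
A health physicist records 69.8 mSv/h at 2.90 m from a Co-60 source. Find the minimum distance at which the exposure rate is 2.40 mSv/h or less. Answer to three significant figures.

15.6 m

Since intensity falls as 1/r², d₂ = d₁·√(I₁/I₂).
I₁/I₂ = 69.8/2.40 = 29.08, so d₂ = 2.90 × √29.08 = 15.64 m.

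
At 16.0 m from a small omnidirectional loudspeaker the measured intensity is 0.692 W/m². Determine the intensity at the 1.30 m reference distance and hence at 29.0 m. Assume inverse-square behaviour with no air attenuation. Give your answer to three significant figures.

105 W/m²; 0.211 W/m²

By the inverse-square law,
At 1.30 m: (16.0/1.30)² = 151.5, so 0.692 × 151.5 = 104.8 W/m²
At 29.0 m: (1.30/29.0)² = 0.002010, so 104.8 × 0.002010 = 0.2106 W/m².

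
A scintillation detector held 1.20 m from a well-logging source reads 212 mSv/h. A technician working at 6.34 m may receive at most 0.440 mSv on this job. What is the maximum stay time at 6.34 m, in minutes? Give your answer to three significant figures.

3.48 min

Applying the 1/r² law, rate at 6.34 m:
212 × (1.20/6.34)² = 212 × 0.03582 = 7.594 mSv/h.
Stay time = 0.440 mSv ÷ 7.594 mSv/h = 0.05794 h = 3.476 min.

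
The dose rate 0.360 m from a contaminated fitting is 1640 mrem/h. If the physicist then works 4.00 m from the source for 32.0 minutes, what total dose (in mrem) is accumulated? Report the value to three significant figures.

7.08 mrem

Since intensity falls as 1/r², rate at 4.00 m:
(0.360/4.00)² = 0.008100, so 1640 × 0.008100 = 13.28 mrem/h.
Dose = rate × time = 13.28 mrem/h × 0.5333 h = 7.082 mrem.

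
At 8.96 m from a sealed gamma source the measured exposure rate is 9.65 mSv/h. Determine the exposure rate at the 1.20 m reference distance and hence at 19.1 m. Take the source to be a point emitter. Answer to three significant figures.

538 mSv/h; 2.12 mSv/h

Since intensity falls as 1/r²,
At 1.20 m: (8.96/1.20)² = 55.75, so 9.65 × 55.75 = 538.0 mSv/h
At 19.1 m: (1.20/19.1)² = 0.003947, so 538.0 × 0.003947 = 2.123 mSv/h.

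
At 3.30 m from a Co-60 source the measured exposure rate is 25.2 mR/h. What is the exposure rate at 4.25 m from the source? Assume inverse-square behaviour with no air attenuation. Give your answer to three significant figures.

Since intensity falls as 1/r², scaling from 3.30 m to 4.25 m:
(3.30/4.25)² = 0.6029, so 25.2 × 0.6029 = 15.19 mR/h.

15.2 mR/h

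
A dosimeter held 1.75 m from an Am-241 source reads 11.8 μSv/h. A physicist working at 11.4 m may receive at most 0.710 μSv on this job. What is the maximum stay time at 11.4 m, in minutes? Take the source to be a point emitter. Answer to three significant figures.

By the inverse-square law, rate at 11.4 m:
(1.75/11.4)² = 0.02356, so 11.8 × 0.02356 = 0.2780 μSv/h.
Stay time = 0.710 μSv ÷ 0.2780 μSv/h = 2.554 h = 153.2 min.

153 min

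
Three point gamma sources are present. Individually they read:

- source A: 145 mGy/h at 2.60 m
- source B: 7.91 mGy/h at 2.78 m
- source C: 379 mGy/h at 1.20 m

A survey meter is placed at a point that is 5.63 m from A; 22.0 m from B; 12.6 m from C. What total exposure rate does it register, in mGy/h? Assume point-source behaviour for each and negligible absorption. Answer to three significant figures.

34.5 mGy/h

Each source contributes Iᵢ·(dᵢ/rᵢ)²; contributions add.
A: 145 × (2.60/5.63)² = 30.92 mGy/h
B: 7.91 × (2.78/22.0)² = 0.1263 mGy/h
C: 379 × (1.20/12.6)² = 3.438 mGy/h
Total = 30.92 + 0.1263 + 3.438 = 34.48 mGy/h.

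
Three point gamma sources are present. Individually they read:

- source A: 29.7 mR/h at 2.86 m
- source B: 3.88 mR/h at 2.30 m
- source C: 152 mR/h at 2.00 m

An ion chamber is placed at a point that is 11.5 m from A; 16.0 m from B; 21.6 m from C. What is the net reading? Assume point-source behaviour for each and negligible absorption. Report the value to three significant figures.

3.22 mR/h

By superposition, sum each source's inverse-square contribution:
A: 29.7 × (2.86/11.5)² = 1.837 mR/h
B: 3.88 × (2.30/16.0)² = 0.08018 mR/h
C: 152 × (2.00/21.6)² = 1.303 mR/h
Total = 1.837 + 0.08018 + 1.303 = 3.220 mR/h.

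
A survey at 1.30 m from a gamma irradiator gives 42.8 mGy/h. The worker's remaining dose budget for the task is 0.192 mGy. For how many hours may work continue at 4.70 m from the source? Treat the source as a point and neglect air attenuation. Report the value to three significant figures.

0.0586 h

Intensity scales as (d₁/d₂)², so rate at 4.70 m:
42.8 × (1.30/4.70)² = 42.8 × 0.07651 = 3.275 mGy/h.
Stay time = 0.192 mGy ÷ 3.275 mGy/h = 0.05863 h.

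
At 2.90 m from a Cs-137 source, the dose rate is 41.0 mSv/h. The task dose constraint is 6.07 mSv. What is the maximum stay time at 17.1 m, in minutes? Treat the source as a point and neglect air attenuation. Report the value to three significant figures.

309 min

Using I₁d₁² = I₂d₂², rate at 17.1 m:
41.0 × (2.90/17.1)² = 41.0 × 0.02876 = 1.179 mSv/h.
Stay time = 6.07 mSv ÷ 1.179 mSv/h = 5.148 h = 308.9 min.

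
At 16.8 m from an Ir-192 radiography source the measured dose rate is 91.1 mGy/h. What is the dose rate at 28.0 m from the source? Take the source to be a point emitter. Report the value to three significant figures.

32.8 mGy/h

Since intensity falls as 1/r², scaling from 16.8 m to 28.0 m:
91.1 × (16.8/28.0)² = 91.1 × 0.3600 = 32.80 mGy/h.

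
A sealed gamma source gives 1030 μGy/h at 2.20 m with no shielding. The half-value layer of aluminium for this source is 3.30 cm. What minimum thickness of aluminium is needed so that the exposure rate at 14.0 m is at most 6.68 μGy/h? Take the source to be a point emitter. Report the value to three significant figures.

At 14.0 m, distance alone gives (2.20/14.0)² = 0.02469, so 1030 × 0.02469 = 25.43 μGy/h.
Further attenuation needed: 25.43/6.68 = 3.807.
n = log₂(3.807) = 1.929 half-value layers.
Thickness = 1.929 × 3.30 cm = 6.366 cm.

6.37 cm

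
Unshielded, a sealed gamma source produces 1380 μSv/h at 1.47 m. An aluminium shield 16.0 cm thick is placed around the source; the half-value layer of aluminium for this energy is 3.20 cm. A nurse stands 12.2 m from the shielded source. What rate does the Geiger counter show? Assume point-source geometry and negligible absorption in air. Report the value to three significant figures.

Distance alone: 1380 × (1.47/12.2)² = 1380 × 0.01452 = 20.04 μSv/h.
Shield: 16.0/3.20 = 5.000 half-value layers → attenuation 2^(−5.000) = 0.03125.
Combined: 20.04 × 0.03125 = 0.6262 μSv/h.

0.626 μSv/h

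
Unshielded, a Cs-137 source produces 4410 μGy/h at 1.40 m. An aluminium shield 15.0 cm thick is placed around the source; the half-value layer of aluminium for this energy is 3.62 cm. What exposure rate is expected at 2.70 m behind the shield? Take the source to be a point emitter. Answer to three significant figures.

67.1 μGy/h

Distance alone: (1.40/2.70)² = 0.2689, so 4410 × 0.2689 = 1186 μGy/h.
Shield: 15.0/3.62 = 4.144 half-value layers → attenuation 2^(−4.144) = 0.05656.
Combined: 1186 × 0.05656 = 67.08 μGy/h.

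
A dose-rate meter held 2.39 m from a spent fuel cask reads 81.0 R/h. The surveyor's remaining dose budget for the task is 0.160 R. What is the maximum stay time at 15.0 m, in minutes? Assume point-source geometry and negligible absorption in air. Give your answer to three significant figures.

By the inverse-square law, rate at 15.0 m:
(2.39/15.0)² = 0.02539, so 81.0 × 0.02539 = 2.057 R/h.
Stay time = 0.160 R ÷ 2.057 R/h = 0.07778 h = 4.667 min.

4.67 min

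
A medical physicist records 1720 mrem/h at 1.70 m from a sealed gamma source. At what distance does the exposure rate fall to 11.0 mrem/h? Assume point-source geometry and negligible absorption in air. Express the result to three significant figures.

By the inverse-square law, d₂ = d₁·√(I₁/I₂).
I₁/I₂ = 1720/11.0 = 156.4, so d₂ = 1.70 × √156.4 = 21.26 m.

21.3 m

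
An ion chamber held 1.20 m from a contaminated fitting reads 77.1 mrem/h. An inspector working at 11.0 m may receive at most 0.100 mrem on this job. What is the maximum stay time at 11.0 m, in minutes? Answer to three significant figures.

6.54 min

Using I₁d₁² = I₂d₂², rate at 11.0 m:
(1.20/11.0)² = 0.01190, so 77.1 × 0.01190 = 0.9175 mrem/h.
Stay time = 0.100 mrem ÷ 0.9175 mrem/h = 0.1090 h = 6.540 min.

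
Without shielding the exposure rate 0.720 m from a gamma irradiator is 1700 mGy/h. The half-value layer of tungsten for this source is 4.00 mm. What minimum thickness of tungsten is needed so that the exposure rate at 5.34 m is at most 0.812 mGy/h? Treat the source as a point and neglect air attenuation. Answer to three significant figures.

At 5.34 m, distance alone gives (0.720/5.34)² = 0.01818, so 1700 × 0.01818 = 30.91 mGy/h.
Further attenuation needed: 30.91/0.812 = 38.07.
n = log₂(38.07) = 5.251 half-value layers.
Thickness = 5.251 × 4.00 mm = 21.00 mm.

21.0 mm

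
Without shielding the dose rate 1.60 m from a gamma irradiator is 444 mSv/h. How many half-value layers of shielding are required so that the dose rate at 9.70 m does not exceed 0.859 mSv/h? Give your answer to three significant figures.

At 9.70 m, distance alone gives 444 × (1.60/9.70)² = 444 × 0.02721 = 12.08 mSv/h.
Further attenuation needed: 12.08/0.859 = 14.06.
n = log₂(14.06) = 3.814 half-value layers.

3.81 half-value layers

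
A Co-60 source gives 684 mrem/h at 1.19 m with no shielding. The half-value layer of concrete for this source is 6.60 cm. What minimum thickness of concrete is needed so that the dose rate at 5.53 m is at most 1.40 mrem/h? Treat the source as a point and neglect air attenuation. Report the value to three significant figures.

At 5.53 m, distance alone gives 684 × (1.19/5.53)² = 684 × 0.04631 = 31.68 mrem/h.
Further attenuation needed: 31.68/1.40 = 22.63.
n = log₂(22.63) = 4.500 half-value layers.
Thickness = 4.500 × 6.60 cm = 29.70 cm.

29.7 cm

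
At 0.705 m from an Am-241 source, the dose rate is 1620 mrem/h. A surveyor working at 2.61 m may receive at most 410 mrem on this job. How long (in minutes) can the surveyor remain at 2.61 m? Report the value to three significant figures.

208 min

Applying the 1/r² law, rate at 2.61 m:
1620 × (0.705/2.61)² = 1620 × 0.07296 = 118.2 mrem/h.
Stay time = 410 mrem ÷ 118.2 mrem/h = 3.469 h = 208.1 min.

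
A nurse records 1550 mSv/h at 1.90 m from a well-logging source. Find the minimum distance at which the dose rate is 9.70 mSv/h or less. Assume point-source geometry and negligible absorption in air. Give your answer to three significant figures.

Intensity scales as (d₁/d₂)², so d₂ = d₁·√(I₁/I₂).
I₁/I₂ = 1550/9.70 = 159.8, so d₂ = 1.90 × √159.8 = 24.02 m.

24.0 m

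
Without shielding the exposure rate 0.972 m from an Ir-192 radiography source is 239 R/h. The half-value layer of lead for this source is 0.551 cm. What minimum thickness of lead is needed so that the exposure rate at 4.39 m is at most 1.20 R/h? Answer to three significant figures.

1.81 cm

At 4.39 m, distance alone gives 239 × (0.972/4.39)² = 239 × 0.04902 = 11.72 R/h.
Further attenuation needed: 11.72/1.20 = 9.767.
n = log₂(9.767) = 3.288 half-value layers.
Thickness = 3.288 × 0.551 cm = 1.812 cm.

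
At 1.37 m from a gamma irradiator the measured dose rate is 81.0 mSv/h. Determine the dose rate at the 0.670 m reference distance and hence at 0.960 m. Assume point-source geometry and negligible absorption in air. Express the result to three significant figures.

Since intensity falls as 1/r²,
At 0.670 m: 81.0 × (1.37/0.670)² = 81.0 × 4.181 = 338.7 mSv/h
At 0.960 m: 338.7 × (0.670/0.960)² = 338.7 × 0.4871 = 165.0 mSv/h.

339 mSv/h; 165 mSv/h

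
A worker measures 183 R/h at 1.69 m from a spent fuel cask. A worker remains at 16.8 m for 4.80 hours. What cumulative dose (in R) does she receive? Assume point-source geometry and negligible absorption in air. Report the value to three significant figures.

Since intensity falls as 1/r², rate at 16.8 m:
(1.69/16.8)² = 0.01012, so 183 × 0.01012 = 1.852 R/h.
Dose = rate × time = 1.852 R/h × 4.800 h = 8.890 R.

8.89 R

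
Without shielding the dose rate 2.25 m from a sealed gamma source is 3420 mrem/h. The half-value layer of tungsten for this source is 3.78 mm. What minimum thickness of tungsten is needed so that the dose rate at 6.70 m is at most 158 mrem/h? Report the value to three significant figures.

At 6.70 m, distance alone gives 3420 × (2.25/6.70)² = 3420 × 0.1128 = 385.8 mrem/h.
Further attenuation needed: 385.8/158 = 2.442.
n = log₂(2.442) = 1.288 half-value layers.
Thickness = 1.288 × 3.78 mm = 4.869 mm.

4.87 mm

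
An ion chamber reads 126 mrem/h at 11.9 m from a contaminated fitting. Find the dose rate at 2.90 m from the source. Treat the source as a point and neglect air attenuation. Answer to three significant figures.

Intensity scales as (d₁/d₂)², so the rate at 2.90 m is
(11.9/2.90)² = 16.84, so 126 × 16.84 = 2122 mrem/h.

2120 mrem/h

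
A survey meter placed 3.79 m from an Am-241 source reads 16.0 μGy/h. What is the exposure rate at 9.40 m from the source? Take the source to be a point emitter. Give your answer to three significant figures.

Using I₁d₁² = I₂d₂², scaling from 3.79 m to 9.40 m:
(3.79/9.40)² = 0.1626, so 16.0 × 0.1626 = 2.602 μGy/h.

2.60 μGy/h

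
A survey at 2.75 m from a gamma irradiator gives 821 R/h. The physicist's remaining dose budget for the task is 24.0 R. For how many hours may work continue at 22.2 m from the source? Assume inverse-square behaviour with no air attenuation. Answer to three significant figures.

1.91 h

Applying the 1/r² law, rate at 22.2 m:
(2.75/22.2)² = 0.01534, so 821 × 0.01534 = 12.59 R/h.
Stay time = 24.0 R ÷ 12.59 R/h = 1.906 h.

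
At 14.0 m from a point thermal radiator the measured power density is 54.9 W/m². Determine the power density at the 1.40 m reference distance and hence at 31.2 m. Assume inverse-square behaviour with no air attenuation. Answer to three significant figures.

5490 W/m²; 11.1 W/m²

Since intensity falls as 1/r²,
At 1.40 m: 54.9 × (14.0/1.40)² = 54.9 × 100.0 = 5490 W/m²
At 31.2 m: (1.40/31.2)² = 0.002013, so 5490 × 0.002013 = 11.05 W/m².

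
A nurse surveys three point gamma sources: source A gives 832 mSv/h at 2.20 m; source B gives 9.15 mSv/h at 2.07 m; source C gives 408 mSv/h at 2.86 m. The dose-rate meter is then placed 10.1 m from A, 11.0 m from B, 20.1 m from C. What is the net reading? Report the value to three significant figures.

48.1 mSv/h

By superposition, sum each source's inverse-square contribution:
A: 832 × (2.20/10.1)² = 39.48 mSv/h
B: 9.15 × (2.07/11.0)² = 0.3240 mSv/h
C: 408 × (2.86/20.1)² = 8.260 mSv/h
Total = 39.48 + 0.3240 + 8.260 = 48.06 mSv/h.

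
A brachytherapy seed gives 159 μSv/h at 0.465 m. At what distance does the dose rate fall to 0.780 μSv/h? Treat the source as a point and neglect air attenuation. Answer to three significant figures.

6.64 m

By the inverse-square law, d₂ = d₁·√(I₁/I₂).
I₁/I₂ = 159/0.780 = 203.8, so d₂ = 0.465 × √203.8 = 6.638 m.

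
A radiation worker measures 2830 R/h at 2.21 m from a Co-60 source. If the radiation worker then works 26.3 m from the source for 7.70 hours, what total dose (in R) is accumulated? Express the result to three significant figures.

Intensity scales as (d₁/d₂)², so rate at 26.3 m:
2830 × (2.21/26.3)² = 2830 × 0.007061 = 19.98 R/h.
Dose = rate × time = 19.98 R/h × 7.700 h = 153.8 R.

154 R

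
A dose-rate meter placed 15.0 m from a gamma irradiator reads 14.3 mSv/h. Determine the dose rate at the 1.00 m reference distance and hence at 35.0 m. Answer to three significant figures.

Since intensity falls as 1/r²,
At 1.00 m: 14.3 × (15.0/1.00)² = 14.3 × 225.0 = 3218 mSv/h
At 35.0 m: (1.00/35.0)² = 0.0008163, so 3218 × 0.0008163 = 2.627 mSv/h.

3220 mSv/h; 2.63 mSv/h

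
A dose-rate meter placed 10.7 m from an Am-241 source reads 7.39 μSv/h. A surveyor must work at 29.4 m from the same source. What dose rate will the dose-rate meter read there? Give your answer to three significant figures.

0.979 μSv/h

Applying the 1/r² law, scaling from 10.7 m to 29.4 m:
(10.7/29.4)² = 0.1325, so 7.39 × 0.1325 = 0.9792 μSv/h.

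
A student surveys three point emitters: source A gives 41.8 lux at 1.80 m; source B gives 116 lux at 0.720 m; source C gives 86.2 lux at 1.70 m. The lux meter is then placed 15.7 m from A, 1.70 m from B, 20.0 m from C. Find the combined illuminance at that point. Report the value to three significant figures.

By superposition, sum each source's inverse-square contribution:
A: 41.8 × (1.80/15.7)² = 0.5494 lux
B: 116 × (0.720/1.70)² = 20.81 lux
C: 86.2 × (1.70/20.0)² = 0.6228 lux
Total = 0.5494 + 20.81 + 0.6228 = 21.98 lux.

22.0 lux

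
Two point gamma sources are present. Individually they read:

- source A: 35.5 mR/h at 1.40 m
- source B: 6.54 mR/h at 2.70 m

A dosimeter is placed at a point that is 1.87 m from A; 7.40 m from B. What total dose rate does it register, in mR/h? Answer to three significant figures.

Each source contributes Iᵢ·(dᵢ/rᵢ)²; contributions add.
A: 35.5 × (1.40/1.87)² = 19.90 mR/h
B: 6.54 × (2.70/7.40)² = 0.8706 mR/h
Total = 19.90 + 0.8706 = 20.77 mR/h.

20.8 mR/h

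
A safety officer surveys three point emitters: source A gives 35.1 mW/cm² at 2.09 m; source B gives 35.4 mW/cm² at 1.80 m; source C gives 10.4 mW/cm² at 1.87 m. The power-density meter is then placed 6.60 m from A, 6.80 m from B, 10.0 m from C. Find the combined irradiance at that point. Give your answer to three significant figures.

By superposition, sum each source's inverse-square contribution:
A: 35.1 × (2.09/6.60)² = 3.520 mW/cm²
B: 35.4 × (1.80/6.80)² = 2.480 mW/cm²
C: 10.4 × (1.87/10.0)² = 0.3637 mW/cm²
Total = 3.520 + 2.480 + 0.3637 = 6.364 mW/cm².

6.36 mW/cm²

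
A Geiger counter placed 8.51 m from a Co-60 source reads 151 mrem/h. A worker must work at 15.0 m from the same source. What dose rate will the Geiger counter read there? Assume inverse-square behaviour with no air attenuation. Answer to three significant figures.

Since intensity falls as 1/r², scaling from 8.51 m to 15.0 m:
151 × (8.51/15.0)² = 151 × 0.3219 = 48.61 mrem/h.

48.6 mrem/h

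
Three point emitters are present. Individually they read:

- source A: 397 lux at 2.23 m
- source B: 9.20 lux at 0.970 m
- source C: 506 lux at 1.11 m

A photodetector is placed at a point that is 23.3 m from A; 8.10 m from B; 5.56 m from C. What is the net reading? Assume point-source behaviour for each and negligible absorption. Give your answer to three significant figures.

23.9 lux

Each source contributes Iᵢ·(dᵢ/rᵢ)²; contributions add.
A: 397 × (2.23/23.3)² = 3.637 lux
B: 9.20 × (0.970/8.10)² = 0.1319 lux
C: 506 × (1.11/5.56)² = 20.17 lux
Total = 3.637 + 0.1319 + 20.17 = 23.94 lux.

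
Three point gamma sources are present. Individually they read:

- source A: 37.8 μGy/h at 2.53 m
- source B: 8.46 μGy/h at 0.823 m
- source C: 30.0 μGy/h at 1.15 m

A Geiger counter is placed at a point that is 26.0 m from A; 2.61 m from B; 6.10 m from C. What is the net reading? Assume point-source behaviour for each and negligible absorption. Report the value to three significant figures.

2.27 μGy/h

Each source contributes Iᵢ·(dᵢ/rᵢ)²; contributions add.
A: 37.8 × (2.53/26.0)² = 0.3579 μGy/h
B: 8.46 × (0.823/2.61)² = 0.8412 μGy/h
C: 30.0 × (1.15/6.10)² = 1.066 μGy/h
Total = 0.3579 + 0.8412 + 1.066 = 2.265 μGy/h.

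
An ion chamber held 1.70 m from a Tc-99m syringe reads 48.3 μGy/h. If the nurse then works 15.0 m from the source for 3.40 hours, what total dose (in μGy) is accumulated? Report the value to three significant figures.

2.11 μGy

Applying the 1/r² law, rate at 15.0 m:
48.3 × (1.70/15.0)² = 48.3 × 0.01284 = 0.6202 μGy/h.
Dose = rate × time = 0.6202 μGy/h × 3.400 h = 2.109 μGy.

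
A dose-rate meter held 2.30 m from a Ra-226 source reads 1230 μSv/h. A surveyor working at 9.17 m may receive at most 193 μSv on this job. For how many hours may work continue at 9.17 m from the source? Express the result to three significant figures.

2.49 h

Applying the 1/r² law, rate at 9.17 m:
1230 × (2.30/9.17)² = 1230 × 0.06291 = 77.38 μSv/h.
Stay time = 193 μSv ÷ 77.38 μSv/h = 2.494 h.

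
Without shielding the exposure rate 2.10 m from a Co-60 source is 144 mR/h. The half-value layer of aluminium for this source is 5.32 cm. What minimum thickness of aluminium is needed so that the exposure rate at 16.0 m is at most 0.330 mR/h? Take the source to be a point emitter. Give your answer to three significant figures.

15.5 cm

At 16.0 m, distance alone gives (2.10/16.0)² = 0.01723, so 144 × 0.01723 = 2.481 mR/h.
Further attenuation needed: 2.481/0.330 = 7.518.
n = log₂(7.518) = 2.910 half-value layers.
Thickness = 2.910 × 5.32 cm = 15.48 cm.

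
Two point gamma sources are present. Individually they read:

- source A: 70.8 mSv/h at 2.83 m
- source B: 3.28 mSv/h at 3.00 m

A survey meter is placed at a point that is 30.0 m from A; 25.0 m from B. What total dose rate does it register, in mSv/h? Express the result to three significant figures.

Each source contributes Iᵢ·(dᵢ/rᵢ)²; contributions add.
A: 70.8 × (2.83/30.0)² = 0.6300 mSv/h
B: 3.28 × (3.00/25.0)² = 0.04723 mSv/h
Total = 0.6300 + 0.04723 = 0.6772 mSv/h.

0.677 mSv/h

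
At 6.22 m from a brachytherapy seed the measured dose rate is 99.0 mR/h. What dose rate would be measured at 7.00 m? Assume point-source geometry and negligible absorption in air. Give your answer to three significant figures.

Since intensity falls as 1/r², scaling from 6.22 m to 7.00 m:
(6.22/7.00)² = 0.7896, so 99.0 × 0.7896 = 78.17 mR/h.

78.2 mR/h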